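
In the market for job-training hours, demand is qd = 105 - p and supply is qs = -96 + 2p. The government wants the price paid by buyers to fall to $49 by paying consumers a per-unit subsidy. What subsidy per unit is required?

Required subsidy s = $27 per unit

At a buyer price of 49, quantity demanded is 105 − 1·49 = 56.
Sellers supply 56 only when they receive ps with -96 + 2·ps = 56, i.e. ps = 76.
s = ps − pb = 76 − 49 = 27.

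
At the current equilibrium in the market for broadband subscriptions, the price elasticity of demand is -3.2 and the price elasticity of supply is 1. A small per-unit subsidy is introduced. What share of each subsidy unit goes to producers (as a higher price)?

For a small subsidy around the equilibrium, the benefit split depends on the relative slopes, which at a point are proportional to the elasticities.
Buyer share = εs/(εs + |εd|) = 1/(1 + 3.2) = 5/21; seller share = |εd|/(εs + |εd|) = 16/21.
So producers capture 16/21 of the subsidy.

Producer share = 16/21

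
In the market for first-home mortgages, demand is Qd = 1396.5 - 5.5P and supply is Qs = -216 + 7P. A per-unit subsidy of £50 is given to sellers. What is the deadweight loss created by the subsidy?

Deadweight loss = £3850

Pre-subsidy: 1396.5 - 5.5P = -216 + 7P gives P* = 129, Q* = 687.
With the subsidy, sellers receive Ps = Pb + 50 for each unit, where Pb is the price buyers pay.
Supply in terms of Pb becomes Qs = -216 + 7(Pb + 50) = 134 + 7Pb. Setting this equal to demand: 1396.5 - 5.5Pb = 134 + 7Pb, so Pb = 101.
Sellers receive Ps = 101 + 50 = 151; Q' = 1396.5 − 5.5·101 = 841.
The subsidy expands output by 841 − 687 = 154 past the efficient level; on those units the gap between marginal cost and willingness to pay runs from 0 up to 50.
DWL = ½ × 50 × 154 = 3850.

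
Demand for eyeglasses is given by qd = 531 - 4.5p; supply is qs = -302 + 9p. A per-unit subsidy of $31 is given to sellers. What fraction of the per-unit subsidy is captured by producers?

Pre-subsidy: 531 - 4.5p = -302 + 9p gives p* = 1666/27, q* = 760/3.
With the subsidy, sellers receive ps = pb + 31 for each unit, where pb is the price buyers pay.
Supply in terms of pb becomes qs = -302 + 9(pb + 31) = -23 + 9pb. Setting this equal to demand: 531 - 4.5pb = -23 + 9pb, so pb = 1108/27.
Sellers receive ps = 1108/27 + 31 = 1945/27; q' = 531 − 4.5·(1108/27) = 1039/3.
Buyers' price falls by p* − pb = 1666/27 − 1108/27 = 62/3; sellers' price rises by ps − p* = 1945/27 − 1666/27 = 31/3.
So producers capture (31/3)/31 = 1/3 of each unit of subsidy.

Producer share = 1/3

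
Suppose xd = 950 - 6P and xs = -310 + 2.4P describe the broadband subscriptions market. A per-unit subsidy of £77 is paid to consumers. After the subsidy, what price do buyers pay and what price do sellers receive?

Pre-subsidy: 950 - 6P = -310 + 2.4P gives P* = 150, x* = 50.
With the rebate, buyers effectively pay Pb = Ps − 77, where Ps is the price sellers receive.
Demand in terms of Ps becomes xd = 950 − 6(Ps − 77) = 1412 - 6Ps. Setting this equal to supply: 1412 - 6Ps = -310 + 2.4Ps, so Ps = 205.
Buyers pay Pb = 205 − 77 = 128; x' = -310 + 2.4·205 = 182.

Buyers pay £128; sellers receive £205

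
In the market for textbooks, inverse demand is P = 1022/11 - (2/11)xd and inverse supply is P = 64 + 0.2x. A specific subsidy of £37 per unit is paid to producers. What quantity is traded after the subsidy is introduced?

x' = 3625/21

Pre-subsidy: 1022/11 - (2/11)x = 64 + 0.2x gives x* = 530/7 and P* = 554/7.
With the subsidy, sellers receive Ps = Pb + 37 for each unit, where Pb is the price buyers pay.
On the curves, Pb = 1022/11 - (2/11)x and Ps = 64 + 0.2x; the wedge Ps − Pb = 37 gives 64 + 0.2x − (1022/11 - (2/11)x) = 37, so x' = 3625/21.
Then Pb = 1022/11 − (2/11)·(3625/21) = 1292/21 and Ps = 64 + 0.2·(3625/21) = 2069/21.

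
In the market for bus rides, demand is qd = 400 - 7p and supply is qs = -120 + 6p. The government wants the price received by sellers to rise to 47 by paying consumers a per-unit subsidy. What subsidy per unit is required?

At a seller price of 47, quantity supplied is -120 + 6·47 = 162.
Buyers absorb 162 only when they pay pb with 400 − 7·pb = 162, i.e. pb = 34.
s = ps − pb = 47 − 34 = 13.

Required subsidy s = 13 per unit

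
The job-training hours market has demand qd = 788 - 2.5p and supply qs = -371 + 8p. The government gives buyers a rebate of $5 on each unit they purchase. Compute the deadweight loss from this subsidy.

Pre-subsidy: 788 - 2.5p = -371 + 8p gives p* = 2318/21, q* = 10753/21.
With the rebate, buyers effectively pay pb = ps − 5, where ps is the price sellers receive.
Demand in terms of ps becomes qd = 788 − 2.5(ps − 5) = 800.5 - 2.5ps. Setting this equal to supply: 800.5 - 2.5ps = -371 + 8ps, so ps = 781/7.
Buyers pay pb = 781/7 − 5 = 746/7; q' = -371 + 8·(781/7) = 3651/7.
The subsidy expands output by 3651/7 − 10753/21 = 200/21 past the efficient level; on those units the gap between marginal cost and willingness to pay runs from 0 up to 5.
DWL = ½ × 5 × 200/21 = 500/21.

Deadweight loss = 500/21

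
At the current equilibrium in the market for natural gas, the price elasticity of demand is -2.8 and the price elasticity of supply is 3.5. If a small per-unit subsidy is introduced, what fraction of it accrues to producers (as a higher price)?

Producer share = 4/9

For a small subsidy around the equilibrium, the benefit split depends on the relative slopes, which at a point are proportional to the elasticities.
Buyer share = εs/(εs + |εd|) = 3.5/(3.5 + 2.8) = 5/9; seller share = |εd|/(εs + |εd|) = 4/9.
So producers capture 4/9 of the subsidy.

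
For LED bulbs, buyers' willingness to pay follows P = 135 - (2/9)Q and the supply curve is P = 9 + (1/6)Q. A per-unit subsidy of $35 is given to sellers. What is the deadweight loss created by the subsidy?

Pre-subsidy: 135 - (2/9)Q = 9 + (1/6)Q gives Q* = 324 and P* = 63.
With the subsidy, sellers receive Ps = Pb + 35 for each unit, where Pb is the price buyers pay.
On the curves, Pb = 135 - (2/9)Q and Ps = 9 + (1/6)Q; the wedge Ps − Pb = 35 gives 9 + (1/6)Q − (135 - (2/9)Q) = 35, so Q' = 414.
Then Pb = 135 − (2/9)·414 = 43 and Ps = 9 + (1/6)·414 = 78.
The subsidy expands output by 414 − 324 = 90 past the efficient level; on those units the gap between marginal cost and willingness to pay runs from 0 up to 35.
DWL = ½ × 35 × 90 = 1575.

Deadweight loss = $1575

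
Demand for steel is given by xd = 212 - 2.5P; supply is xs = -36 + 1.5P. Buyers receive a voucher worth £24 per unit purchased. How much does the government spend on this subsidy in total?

Pre-subsidy: 212 - 2.5P = -36 + 1.5P gives P* = 62, x* = 57.
With the rebate, buyers effectively pay Pb = Ps − 24, where Ps is the price sellers receive.
Demand in terms of Ps becomes xd = 212 − 2.5(Ps − 24) = 272 - 2.5Ps. Setting this equal to supply: 272 - 2.5Ps = -36 + 1.5Ps, so Ps = 77.
Buyers pay Pb = 77 − 24 = 53; x' = -36 + 1.5·77 = 79.5.
Government outlay = subsidy × quantity = 24 × 79.5 = 1908.

Government cost = £1908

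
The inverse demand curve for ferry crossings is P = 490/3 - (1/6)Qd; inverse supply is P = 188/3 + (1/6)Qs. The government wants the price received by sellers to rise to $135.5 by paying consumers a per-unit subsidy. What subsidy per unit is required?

At a seller price of 135.5, quantity supplied is -376 + 6·135.5 = 437.
Buyers absorb 437 only when they pay Pb = 490/3 − (1/6)·437 = 90.5.
s = Ps − Pb = 135.5 − 90.5 = 45.

Required subsidy s = $45 per unit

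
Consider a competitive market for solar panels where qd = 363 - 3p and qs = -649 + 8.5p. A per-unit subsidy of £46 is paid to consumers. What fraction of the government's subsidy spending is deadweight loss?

DWL / government spending = 17/67

Pre-subsidy: 363 - 3p = -649 + 8.5p gives p* = 88, q* = 99.
With the rebate, buyers effectively pay pb = ps − 46, where ps is the price sellers receive.
Demand in terms of ps becomes qd = 363 − 3(ps − 46) = 501 - 3ps. Setting this equal to supply: 501 - 3ps = -649 + 8.5ps, so ps = 100.
Buyers pay pb = 100 − 46 = 54; q' = -649 + 8.5·100 = 201.
ΔCS = ½(99 + 201)(88 − 54) = 5100; ΔPS = ½(99 + 201)(100 − 88) = 1800.
Government spending = 46 × 201 = 9246.
DWL = ½ × 46 × (201 − 99) = 2346; fraction = 2346 / 9246 = 17/67.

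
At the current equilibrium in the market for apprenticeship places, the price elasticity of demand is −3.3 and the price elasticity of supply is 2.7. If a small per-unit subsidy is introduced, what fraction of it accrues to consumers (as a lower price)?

Consumer share = 0.45

For a small subsidy around the equilibrium, the benefit split depends on the relative slopes, which at a point are proportional to the elasticities.
Buyer share = εs/(εs + |εd|) = 2.7/(2.7 + 3.3) = 0.45; seller share = |εd|/(εs + |εd|) = 0.55.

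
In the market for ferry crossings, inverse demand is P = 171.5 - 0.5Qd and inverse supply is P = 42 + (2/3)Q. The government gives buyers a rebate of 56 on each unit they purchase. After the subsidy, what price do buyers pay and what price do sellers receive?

Buyers pay 92; sellers receive 148

Pre-subsidy: 171.5 - 0.5Q = 42 + (2/3)Q gives Q* = 111 and P* = 116.
With the rebate, buyers effectively pay Pb = Ps − 56, where Ps is the price sellers receive.
On the curves, Pb = 171.5 - 0.5Q and Ps = 42 + (2/3)Q; the wedge Ps − Pb = 56 gives 42 + (2/3)Q − (171.5 - 0.5Q) = 56, so Q' = 159.
Then Pb = 171.5 − 0.5·159 = 92 and Ps = 42 + (2/3)·159 = 148.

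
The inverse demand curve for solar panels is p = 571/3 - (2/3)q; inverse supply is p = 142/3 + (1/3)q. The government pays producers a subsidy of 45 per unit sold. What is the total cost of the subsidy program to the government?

Government cost = 8460

Pre-subsidy: 571/3 - (2/3)q = 142/3 + (1/3)q gives q* = 143 and p* = 95.
With the subsidy, sellers receive ps = pb + 45 for each unit, where pb is the price buyers pay.
On the curves, pb = 571/3 - (2/3)q and ps = 142/3 + (1/3)q; the wedge ps − pb = 45 gives 142/3 + (1/3)q − (571/3 - (2/3)q) = 45, so q' = 188.
Then pb = 571/3 − (2/3)·188 = 65 and ps = 142/3 + (1/3)·188 = 110.
Government outlay = subsidy × quantity = 45 × 188 = 8460.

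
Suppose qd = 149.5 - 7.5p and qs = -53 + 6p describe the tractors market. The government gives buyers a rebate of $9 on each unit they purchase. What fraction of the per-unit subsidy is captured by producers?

Producer share = 5/9

Pre-subsidy: 149.5 - 7.5p = -53 + 6p gives p* = 15, q* = 37.
With the rebate, buyers effectively pay pb = ps − 9, where ps is the price sellers receive.
Demand in terms of ps becomes qd = 149.5 − 7.5(ps − 9) = 217 - 7.5ps. Setting this equal to supply: 217 - 7.5ps = -53 + 6ps, so ps = 20.
Buyers pay pb = 20 − 9 = 11; q' = -53 + 6·20 = 67.
Buyers' price falls by p* − pb = 15 − 11 = 4; sellers' price rises by ps − p* = 20 − 15 = 5.
So producers capture 5/9 = 5/9 of each unit of subsidy.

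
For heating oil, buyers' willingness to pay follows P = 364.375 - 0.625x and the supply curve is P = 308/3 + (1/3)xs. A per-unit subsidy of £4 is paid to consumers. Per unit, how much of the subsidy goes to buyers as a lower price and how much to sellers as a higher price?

Pre-subsidy: 364.375 - 0.625x = 308/3 + (1/3)x gives x* = 6281/23 and P* = 4455/23.
With the rebate, buyers effectively pay Pb = Ps − 4, where Ps is the price sellers receive.
On the curves, Pb = 364.375 - 0.625x and Ps = 308/3 + (1/3)x; the wedge Ps − Pb = 4 gives 308/3 + (1/3)x − (364.375 - 0.625x) = 4, so x' = 6377/23.
Then Pb = 364.375 − 0.625·(6377/23) = 4395/23 and Ps = 308/3 + (1/3)·(6377/23) = 4487/23.
Buyers' price falls by P* − Pb = 4455/23 − 4395/23 = 60/23; sellers' price rises by Ps − P* = 4487/23 − 4455/23 = 32/23.

Buyers gain 60/23 per unit; sellers gain 32/23 per unit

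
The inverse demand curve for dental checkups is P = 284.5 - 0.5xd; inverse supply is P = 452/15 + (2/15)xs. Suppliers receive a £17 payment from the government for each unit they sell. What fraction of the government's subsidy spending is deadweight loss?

Pre-subsidy: 284.5 - 0.5x = 452/15 + (2/15)x gives x* = 7631/19 and P* = 1590/19.
With the subsidy, sellers receive Ps = Pb + 17 for each unit, where Pb is the price buyers pay.
On the curves, Pb = 284.5 - 0.5x and Ps = 452/15 + (2/15)x; the wedge Ps − Pb = 17 gives 452/15 + (2/15)x − (284.5 - 0.5x) = 17, so x' = 8141/19.
Then Pb = 284.5 − 0.5·(8141/19) = 1335/19 and Ps = 452/15 + (2/15)·(8141/19) = 1658/19.
ΔCS = ½(7631/19 + 8141/19)(1590/19 − 1335/19) = 2010930/361; ΔPS = ½(7631/19 + 8141/19)(1658/19 − 1590/19) = 536248/361.
Government spending = 17 × 8141/19 = 138397/19.
DWL = ½ × 17 × (8141/19 − 7631/19) = 4335/19; fraction = (4335/19) / (138397/19) = 255/8141.

DWL / government spending = 255/8141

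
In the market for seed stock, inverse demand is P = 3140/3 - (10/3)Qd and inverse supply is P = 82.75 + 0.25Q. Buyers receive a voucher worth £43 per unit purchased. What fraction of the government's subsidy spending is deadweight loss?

DWL / government spending = 6/281

Pre-subsidy: 3140/3 - (10/3)Q = 82.75 + 0.25Q gives Q* = 269 and P* = 150.
With the rebate, buyers effectively pay Pb = Ps − 43, where Ps is the price sellers receive.
On the curves, Pb = 3140/3 - (10/3)Q and Ps = 82.75 + 0.25Q; the wedge Ps − Pb = 43 gives 82.75 + 0.25Q − (3140/3 - (10/3)Q) = 43, so Q' = 281.
Then Pb = 3140/3 − (10/3)·281 = 110 and Ps = 82.75 + 0.25·281 = 153.
ΔCS = ½(269 + 281)(150 − 110) = 11000; ΔPS = ½(269 + 281)(153 − 150) = 825.
Government spending = 43 × 281 = 12083.
DWL = ½ × 43 × (281 − 269) = 258; fraction = 258 / 12083 = 6/281.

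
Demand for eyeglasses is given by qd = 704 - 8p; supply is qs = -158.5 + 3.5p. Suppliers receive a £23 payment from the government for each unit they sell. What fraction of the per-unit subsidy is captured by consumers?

Pre-subsidy: 704 - 8p = -158.5 + 3.5p gives p* = 75, q* = 104.
With the subsidy, sellers receive ps = pb + 23 for each unit, where pb is the price buyers pay.
Supply in terms of pb becomes qs = -158.5 + 3.5(pb + 23) = -78 + 3.5pb. Setting this equal to demand: 704 - 8pb = -78 + 3.5pb, so pb = 68.
Sellers receive ps = 68 + 23 = 91; q' = 704 − 8·68 = 160.
Buyers' price falls by p* − pb = 75 − 68 = 7; sellers' price rises by ps − p* = 91 − 75 = 16.
So consumers capture 7/23 = 7/23 of each unit of subsidy.

Consumer share = 7/23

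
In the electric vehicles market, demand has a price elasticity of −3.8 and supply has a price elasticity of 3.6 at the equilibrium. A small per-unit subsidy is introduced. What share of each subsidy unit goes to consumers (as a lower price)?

For a small subsidy around the equilibrium, the benefit split depends on the relative slopes, which at a point are proportional to the elasticities.
Buyer share = εs/(εs + |εd|) = 3.6/(3.6 + 3.8) = 18/37; seller share = |εd|/(εs + |εd|) = 19/37.

Consumer share = 18/37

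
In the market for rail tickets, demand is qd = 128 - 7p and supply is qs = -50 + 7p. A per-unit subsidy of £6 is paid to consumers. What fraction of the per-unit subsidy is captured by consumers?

Consumer share = 0.5

Pre-subsidy: 128 - 7p = -50 + 7p gives p* = 89/7, q* = 39.
With the rebate, buyers effectively pay pb = ps − 6, where ps is the price sellers receive.
Demand in terms of ps becomes qd = 128 − 7(ps − 6) = 170 - 7ps. Setting this equal to supply: 170 - 7ps = -50 + 7ps, so ps = 110/7.
Buyers pay pb = 110/7 − 6 = 68/7; q' = -50 + 7·(110/7) = 60.
Buyers' price falls by p* − pb = 89/7 − 68/7 = 3; sellers' price rises by ps − p* = 110/7 − 89/7 = 3.
So consumers capture 3/6 = 0.5 of each unit of subsidy.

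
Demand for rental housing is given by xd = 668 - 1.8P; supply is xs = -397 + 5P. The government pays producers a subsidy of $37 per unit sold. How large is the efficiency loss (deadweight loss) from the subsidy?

Pre-subsidy: 668 - 1.8P = -397 + 5P gives P* = 5325/34, x* = 13127/34.
With the subsidy, sellers receive Ps = Pb + 37 for each unit, where Pb is the price buyers pay.
Supply in terms of Pb becomes xs = -397 + 5(Pb + 37) = -212 + 5Pb. Setting this equal to demand: 668 - 1.8Pb = -212 + 5Pb, so Pb = 2200/17.
Sellers receive Ps = 2200/17 + 37 = 2829/17; x' = 668 − 1.8·(2200/17) = 7396/17.
The subsidy expands output by 7396/17 − 13127/34 = 1665/34 past the efficient level; on those units the gap between marginal cost and willingness to pay runs from 0 up to 37.
DWL = ½ × 37 × 1665/34 = 61605/68.

Deadweight loss = 61605/68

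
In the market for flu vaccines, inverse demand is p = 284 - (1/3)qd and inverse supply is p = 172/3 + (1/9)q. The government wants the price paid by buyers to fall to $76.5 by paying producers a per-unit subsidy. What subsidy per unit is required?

At a buyer price of 76.5, quantity demanded is 852 − 3·76.5 = 622.5.
Sellers supply 622.5 only when they receive ps = 172/3 + (1/9)·622.5 = 126.5.
s = ps − pb = 126.5 − 76.5 = 50.

Required subsidy s = $50 per unit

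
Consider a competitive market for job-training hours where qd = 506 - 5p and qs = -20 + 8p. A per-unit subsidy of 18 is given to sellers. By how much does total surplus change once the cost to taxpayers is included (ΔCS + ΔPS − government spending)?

Pre-subsidy: 506 - 5p = -20 + 8p gives p* = 526/13, q* = 3948/13.
With the subsidy, sellers receive ps = pb + 18 for each unit, where pb is the price buyers pay.
Supply in terms of pb becomes qs = -20 + 8(pb + 18) = 124 + 8pb. Setting this equal to demand: 506 - 5pb = 124 + 8pb, so pb = 382/13.
Sellers receive ps = 382/13 + 18 = 616/13; q' = 506 − 5·(382/13) = 4668/13.
ΔCS = ½(3948/13 + 4668/13)(526/13 − 382/13) = 620352/169; ΔPS = ½(3948/13 + 4668/13)(616/13 − 526/13) = 387720/169.
Government spending = 18 × 4668/13 = 84024/13.
Net change = 620352/169 + 387720/169 − 84024/13 = -6480/13. The loss equals the DWL triangle ½·18·720/13.

Net change in total surplus = -6480/13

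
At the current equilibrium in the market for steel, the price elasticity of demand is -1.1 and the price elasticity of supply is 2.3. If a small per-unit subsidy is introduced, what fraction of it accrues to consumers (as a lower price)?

Consumer share = 23/34

For a small subsidy around the equilibrium, the benefit split depends on the relative slopes, which at a point are proportional to the elasticities.
Buyer share = εs/(εs + |εd|) = 2.3/(2.3 + 1.1) = 23/34; seller share = |εd|/(εs + |εd|) = 11/34.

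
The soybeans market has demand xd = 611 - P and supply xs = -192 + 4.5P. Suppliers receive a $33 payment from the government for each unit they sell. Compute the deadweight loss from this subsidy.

Deadweight loss = $445.5

Pre-subsidy: 611 - P = -192 + 4.5P gives P* = 146, x* = 465.
With the subsidy, sellers receive Ps = Pb + 33 for each unit, where Pb is the price buyers pay.
Supply in terms of Pb becomes xs = -192 + 4.5(Pb + 33) = -43.5 + 4.5Pb. Setting this equal to demand: 611 - Pb = -43.5 + 4.5Pb, so Pb = 119.
Sellers receive Ps = 119 + 33 = 152; x' = 611 − 1·119 = 492.
The subsidy expands output by 492 − 465 = 27 past the efficient level; on those units the gap between marginal cost and willingness to pay runs from 0 up to 33.
DWL = ½ × 33 × 27 = 445.5.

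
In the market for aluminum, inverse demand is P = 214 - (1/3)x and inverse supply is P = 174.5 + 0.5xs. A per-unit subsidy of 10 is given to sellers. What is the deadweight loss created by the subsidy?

Deadweight loss = 60

Pre-subsidy: 214 - (1/3)x = 174.5 + 0.5x gives x* = 47.4 and P* = 198.2.
With the subsidy, sellers receive Ps = Pb + 10 for each unit, where Pb is the price buyers pay.
On the curves, Pb = 214 - (1/3)x and Ps = 174.5 + 0.5x; the wedge Ps − Pb = 10 gives 174.5 + 0.5x − (214 - (1/3)x) = 10, so x' = 59.4.
Then Pb = 214 − (1/3)·59.4 = 194.2 and Ps = 174.5 + 0.5·59.4 = 204.2.
The subsidy expands output by 59.4 − 47.4 = 12 past the efficient level; on those units the gap between marginal cost and willingness to pay runs from 0 up to 10.
DWL = ½ × 10 × 12 = 60.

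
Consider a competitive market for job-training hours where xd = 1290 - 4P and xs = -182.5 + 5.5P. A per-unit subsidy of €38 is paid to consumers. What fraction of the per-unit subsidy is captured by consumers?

Consumer share = 11/19

Pre-subsidy: 1290 - 4P = -182.5 + 5.5P gives P* = 155, x* = 670.
With the rebate, buyers effectively pay Pb = Ps − 38, where Ps is the price sellers receive.
Demand in terms of Ps becomes xd = 1290 − 4(Ps − 38) = 1442 - 4Ps. Setting this equal to supply: 1442 - 4Ps = -182.5 + 5.5Ps, so Ps = 171.
Buyers pay Pb = 171 − 38 = 133; x' = -182.5 + 5.5·171 = 758.
Buyers' price falls by P* − Pb = 155 − 133 = 22; sellers' price rises by Ps − P* = 171 − 155 = 16.
So consumers capture 22/38 = 11/19 of each unit of subsidy.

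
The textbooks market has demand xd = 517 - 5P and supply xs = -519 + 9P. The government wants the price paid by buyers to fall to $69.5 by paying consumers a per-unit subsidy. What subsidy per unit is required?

Required subsidy s = $7 per unit

At a buyer price of 69.5, quantity demanded is 517 − 5·69.5 = 169.5.
Sellers supply 169.5 only when they receive Ps with -519 + 9·Ps = 169.5, i.e. Ps = 76.5.
s = Ps − Pb = 76.5 − 69.5 = 7.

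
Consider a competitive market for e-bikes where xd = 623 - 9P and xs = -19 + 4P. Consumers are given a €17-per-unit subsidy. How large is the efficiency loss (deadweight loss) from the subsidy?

Deadweight loss = 5202/13

Pre-subsidy: 623 - 9P = -19 + 4P gives P* = 642/13, x* = 2321/13.
With the rebate, buyers effectively pay Pb = Ps − 17, where Ps is the price sellers receive.
Demand in terms of Ps becomes xd = 623 − 9(Ps − 17) = 776 - 9Ps. Setting this equal to supply: 776 - 9Ps = -19 + 4Ps, so Ps = 795/13.
Buyers pay Pb = 795/13 − 17 = 574/13; x' = -19 + 4·(795/13) = 2933/13.
The subsidy expands output by 2933/13 − 2321/13 = 612/13 past the efficient level; on those units the gap between marginal cost and willingness to pay runs from 0 up to 17.
DWL = ½ × 17 × 612/13 = 5202/13.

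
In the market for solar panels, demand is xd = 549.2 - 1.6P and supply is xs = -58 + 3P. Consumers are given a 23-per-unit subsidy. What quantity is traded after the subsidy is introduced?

Pre-subsidy: 549.2 - 1.6P = -58 + 3P gives P* = 132, x* = 338.
With the rebate, buyers effectively pay Pb = Ps − 23, where Ps is the price sellers receive.
Demand in terms of Ps becomes xd = 549.2 − 1.6(Ps − 23) = 586 - 1.6Ps. Setting this equal to supply: 586 - 1.6Ps = -58 + 3Ps, so Ps = 140.
Buyers pay Pb = 140 − 23 = 117; x' = -58 + 3·140 = 362.

x' = 362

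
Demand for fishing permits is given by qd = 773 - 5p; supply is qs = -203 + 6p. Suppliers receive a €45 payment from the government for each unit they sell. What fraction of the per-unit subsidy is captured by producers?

Pre-subsidy: 773 - 5p = -203 + 6p gives p* = 976/11, q* = 3623/11.
With the subsidy, sellers receive ps = pb + 45 for each unit, where pb is the price buyers pay.
Supply in terms of pb becomes qs = -203 + 6(pb + 45) = 67 + 6pb. Setting this equal to demand: 773 - 5pb = 67 + 6pb, so pb = 706/11.
Sellers receive ps = 706/11 + 45 = 1201/11; q' = 773 − 5·(706/11) = 4973/11.
Buyers' price falls by p* − pb = 976/11 − 706/11 = 270/11; sellers' price rises by ps − p* = 1201/11 − 976/11 = 225/11.
So producers capture (225/11)/45 = 5/11 of each unit of subsidy.

Producer share = 5/11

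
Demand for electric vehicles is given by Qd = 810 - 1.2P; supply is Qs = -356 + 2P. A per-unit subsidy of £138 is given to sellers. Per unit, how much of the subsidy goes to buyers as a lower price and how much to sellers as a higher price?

Pre-subsidy: 810 - 1.2P = -356 + 2P gives P* = 364.375, Q* = 372.75.
With the subsidy, sellers receive Ps = Pb + 138 for each unit, where Pb is the price buyers pay.
Supply in terms of Pb becomes Qs = -356 + 2(Pb + 138) = -80 + 2Pb. Setting this equal to demand: 810 - 1.2Pb = -80 + 2Pb, so Pb = 278.125.
Sellers receive Ps = 278.125 + 138 = 416.125; Q' = 810 − 1.2·278.125 = 476.25.
Buyers' price falls by P* − Pb = 364.375 − 278.125 = 86.25; sellers' price rises by Ps − P* = 416.125 − 364.375 = 51.75.

Buyers gain £86.25 per unit; sellers gain £51.75 per unit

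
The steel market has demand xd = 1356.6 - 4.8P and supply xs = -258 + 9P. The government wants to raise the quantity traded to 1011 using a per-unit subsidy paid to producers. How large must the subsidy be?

Required subsidy s = 69 per unit

At x = 1011, invert demand for the buyer price: Pb = (1356.6 − 1011)/4.8 = 72; invert supply for the seller price: Ps = (1011 − (-258))/9 = 141.
The subsidy must fill the gap: s = Ps − Pb = 141 − 72 = 69.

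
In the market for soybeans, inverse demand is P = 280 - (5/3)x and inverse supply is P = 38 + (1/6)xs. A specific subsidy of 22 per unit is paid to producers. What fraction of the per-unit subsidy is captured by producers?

Producer share = 1/11

Pre-subsidy: 280 - (5/3)x = 38 + (1/6)x gives x* = 132 and P* = 60.
With the subsidy, sellers receive Ps = Pb + 22 for each unit, where Pb is the price buyers pay.
On the curves, Pb = 280 - (5/3)x and Ps = 38 + (1/6)x; the wedge Ps − Pb = 22 gives 38 + (1/6)x − (280 - (5/3)x) = 22, so x' = 144.
Then Pb = 280 − (5/3)·144 = 40 and Ps = 38 + (1/6)·144 = 62.
Buyers' price falls by P* − Pb = 60 − 40 = 20; sellers' price rises by Ps − P* = 62 − 60 = 2.
So producers capture 2/22 = 1/11 of each unit of subsidy.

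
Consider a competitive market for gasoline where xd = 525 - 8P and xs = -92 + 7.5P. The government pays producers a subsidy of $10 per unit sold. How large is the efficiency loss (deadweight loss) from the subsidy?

Pre-subsidy: 525 - 8P = -92 + 7.5P gives P* = 1234/31, x* = 6403/31.
With the subsidy, sellers receive Ps = Pb + 10 for each unit, where Pb is the price buyers pay.
Supply in terms of Pb becomes xs = -92 + 7.5(Pb + 10) = -17 + 7.5Pb. Setting this equal to demand: 525 - 8Pb = -17 + 7.5Pb, so Pb = 1084/31.
Sellers receive Ps = 1084/31 + 10 = 1394/31; x' = 525 − 8·(1084/31) = 7603/31.
The subsidy expands output by 7603/31 − 6403/31 = 1200/31 past the efficient level; on those units the gap between marginal cost and willingness to pay runs from 0 up to 10.
DWL = ½ × 10 × 1200/31 = 6000/31.

Deadweight loss = 6000/31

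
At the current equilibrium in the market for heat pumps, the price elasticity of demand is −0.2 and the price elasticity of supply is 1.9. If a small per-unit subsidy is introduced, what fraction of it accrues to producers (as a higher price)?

Producer share = 2/21

For a small subsidy around the equilibrium, the benefit split depends on the relative slopes, which at a point are proportional to the elasticities.
Buyer share = εs/(εs + |εd|) = 1.9/(1.9 + 0.2) = 19/21; seller share = |εd|/(εs + |εd|) = 2/21.
So producers capture 2/21 of the subsidy.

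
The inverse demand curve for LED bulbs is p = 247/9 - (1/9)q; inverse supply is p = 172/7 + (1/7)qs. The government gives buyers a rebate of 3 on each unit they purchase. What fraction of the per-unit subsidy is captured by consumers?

Pre-subsidy: 247/9 - (1/9)q = 172/7 + (1/7)q gives q* = 11.3125 and p* = 26.1875.
With the rebate, buyers effectively pay pb = ps − 3, where ps is the price sellers receive.
On the curves, pb = 247/9 - (1/9)q and ps = 172/7 + (1/7)q; the wedge ps − pb = 3 gives 172/7 + (1/7)q − (247/9 - (1/9)q) = 3, so q' = 23.125.
Then pb = 247/9 − (1/9)·23.125 = 24.875 and ps = 172/7 + (1/7)·23.125 = 27.875.
Buyers' price falls by p* − pb = 26.1875 − 24.875 = 1.3125; sellers' price rises by ps − p* = 27.875 − 26.1875 = 1.6875.
So consumers capture 1.3125/3 = 0.4375 of each unit of subsidy.

Consumer share = 0.4375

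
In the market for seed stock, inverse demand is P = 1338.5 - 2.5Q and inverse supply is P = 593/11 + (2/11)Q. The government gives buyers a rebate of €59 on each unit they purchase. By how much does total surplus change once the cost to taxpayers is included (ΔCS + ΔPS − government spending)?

Pre-subsidy: 1338.5 - 2.5Q = 593/11 + (2/11)Q gives Q* = 479 and P* = 141.
With the rebate, buyers effectively pay Pb = Ps − 59, where Ps is the price sellers receive.
On the curves, Pb = 1338.5 - 2.5Q and Ps = 593/11 + (2/11)Q; the wedge Ps − Pb = 59 gives 593/11 + (2/11)Q − (1338.5 - 2.5Q) = 59, so Q' = 501.
Then Pb = 1338.5 − 2.5·501 = 86 and Ps = 593/11 + (2/11)·501 = 145.
ΔCS = ½(479 + 501)(141 − 86) = 26950; ΔPS = ½(479 + 501)(145 − 141) = 1960.
Government spending = 59 × 501 = 29559.
Net change = 26950 + 1960 − 29559 = -649. The loss equals the DWL triangle ½·59·22.

Net change in total surplus = -€649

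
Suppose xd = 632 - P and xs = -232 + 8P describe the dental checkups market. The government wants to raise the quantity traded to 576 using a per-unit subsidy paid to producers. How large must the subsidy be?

At x = 576, invert demand for the buyer price: Pb = (632 − 576)/1 = 56; invert supply for the seller price: Ps = (576 − (-232))/8 = 101.
The subsidy must fill the gap: s = Ps − Pb = 101 − 56 = 45.

Required subsidy s = 45 per unit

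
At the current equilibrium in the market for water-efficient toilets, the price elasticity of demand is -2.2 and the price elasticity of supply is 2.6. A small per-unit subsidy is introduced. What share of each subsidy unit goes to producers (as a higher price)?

For a small subsidy around the equilibrium, the benefit split depends on the relative slopes, which at a point are proportional to the elasticities.
Buyer share = εs/(εs + |εd|) = 2.6/(2.6 + 2.2) = 13/24; seller share = |εd|/(εs + |εd|) = 11/24.
So producers capture 11/24 of the subsidy.

Producer share = 11/24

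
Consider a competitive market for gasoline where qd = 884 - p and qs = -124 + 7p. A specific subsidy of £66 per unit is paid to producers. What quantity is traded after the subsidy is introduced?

Pre-subsidy: 884 - p = -124 + 7p gives p* = 126, q* = 758.
With the subsidy, sellers receive ps = pb + 66 for each unit, where pb is the price buyers pay.
Supply in terms of pb becomes qs = -124 + 7(pb + 66) = 338 + 7pb. Setting this equal to demand: 884 - pb = 338 + 7pb, so pb = 68.25.
Sellers receive ps = 68.25 + 66 = 134.25; q' = 884 − 1·68.25 = 815.75.

q' = 815.75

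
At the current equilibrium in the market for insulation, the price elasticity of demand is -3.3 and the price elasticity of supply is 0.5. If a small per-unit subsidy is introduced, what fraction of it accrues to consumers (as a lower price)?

For a small subsidy around the equilibrium, the benefit split depends on the relative slopes, which at a point are proportional to the elasticities.
Buyer share = εs/(εs + |εd|) = 0.5/(0.5 + 3.3) = 5/38; seller share = |εd|/(εs + |εd|) = 33/38.

Consumer share = 5/38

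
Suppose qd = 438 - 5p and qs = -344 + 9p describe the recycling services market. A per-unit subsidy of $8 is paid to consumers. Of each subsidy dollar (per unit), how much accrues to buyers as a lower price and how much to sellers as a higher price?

Pre-subsidy: 438 - 5p = -344 + 9p gives p* = 391/7, q* = 1111/7.
With the rebate, buyers effectively pay pb = ps − 8, where ps is the price sellers receive.
Demand in terms of ps becomes qd = 438 − 5(ps − 8) = 478 - 5ps. Setting this equal to supply: 478 - 5ps = -344 + 9ps, so ps = 411/7.
Buyers pay pb = 411/7 − 8 = 355/7; q' = -344 + 9·(411/7) = 1291/7.
Buyers' price falls by p* − pb = 391/7 − 355/7 = 36/7; sellers' price rises by ps − p* = 411/7 − 391/7 = 20/7.

Buyers gain 36/7 per unit; sellers gain 20/7 per unit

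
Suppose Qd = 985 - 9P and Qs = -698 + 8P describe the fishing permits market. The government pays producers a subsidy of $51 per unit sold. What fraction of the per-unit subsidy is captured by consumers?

Consumer share = 8/17

Pre-subsidy: 985 - 9P = -698 + 8P gives P* = 99, Q* = 94.
With the subsidy, sellers receive Ps = Pb + 51 for each unit, where Pb is the price buyers pay.
Supply in terms of Pb becomes Qs = -698 + 8(Pb + 51) = -290 + 8Pb. Setting this equal to demand: 985 - 9Pb = -290 + 8Pb, so Pb = 75.
Sellers receive Ps = 75 + 51 = 126; Q' = 985 − 9·75 = 310.
Buyers' price falls by P* − Pb = 99 − 75 = 24; sellers' price rises by Ps − P* = 126 − 99 = 27.
So consumers capture 24/51 = 8/17 of each unit of subsidy.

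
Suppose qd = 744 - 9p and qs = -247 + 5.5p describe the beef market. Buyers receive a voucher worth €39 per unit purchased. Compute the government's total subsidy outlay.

Government cost = 296361/29

Pre-subsidy: 744 - 9p = -247 + 5.5p gives p* = 1982/29, q* = 3738/29.
With the rebate, buyers effectively pay pb = ps − 39, where ps is the price sellers receive.
Demand in terms of ps becomes qd = 744 − 9(ps − 39) = 1095 - 9ps. Setting this equal to supply: 1095 - 9ps = -247 + 5.5ps, so ps = 2684/29.
Buyers pay pb = 2684/29 − 39 = 1553/29; q' = -247 + 5.5·(2684/29) = 7599/29.
Government outlay = subsidy × quantity = 39 × 7599/29 = 296361/29.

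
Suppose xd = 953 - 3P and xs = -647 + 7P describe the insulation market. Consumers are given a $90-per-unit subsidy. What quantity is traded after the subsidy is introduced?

x' = 662

Pre-subsidy: 953 - 3P = -647 + 7P gives P* = 160, x* = 473.
With the rebate, buyers effectively pay Pb = Ps − 90, where Ps is the price sellers receive.
Demand in terms of Ps becomes xd = 953 − 3(Ps − 90) = 1223 - 3Ps. Setting this equal to supply: 1223 - 3Ps = -647 + 7Ps, so Ps = 187.
Buyers pay Pb = 187 − 90 = 97; x' = -647 + 7·187 = 662.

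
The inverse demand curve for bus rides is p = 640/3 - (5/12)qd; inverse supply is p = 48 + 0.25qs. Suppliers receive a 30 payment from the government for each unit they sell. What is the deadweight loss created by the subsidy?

Deadweight loss = 675

Pre-subsidy: 640/3 - (5/12)q = 48 + 0.25q gives q* = 248 and p* = 110.
With the subsidy, sellers receive ps = pb + 30 for each unit, where pb is the price buyers pay.
On the curves, pb = 640/3 - (5/12)q and ps = 48 + 0.25q; the wedge ps − pb = 30 gives 48 + 0.25q − (640/3 - (5/12)q) = 30, so q' = 293.
Then pb = 640/3 − (5/12)·293 = 91.25 and ps = 48 + 0.25·293 = 121.25.
The subsidy expands output by 293 − 248 = 45 past the efficient level; on those units the gap between marginal cost and willingness to pay runs from 0 up to 30.
DWL = ½ × 30 × 45 = 675.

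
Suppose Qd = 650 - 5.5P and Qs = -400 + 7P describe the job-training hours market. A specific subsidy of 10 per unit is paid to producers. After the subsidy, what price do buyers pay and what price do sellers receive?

Buyers pay 78.4; sellers receive 88.4

Pre-subsidy: 650 - 5.5P = -400 + 7P gives P* = 84, Q* = 188.
With the subsidy, sellers receive Ps = Pb + 10 for each unit, where Pb is the price buyers pay.
Supply in terms of Pb becomes Qs = -400 + 7(Pb + 10) = -330 + 7Pb. Setting this equal to demand: 650 - 5.5Pb = -330 + 7Pb, so Pb = 78.4.
Sellers receive Ps = 78.4 + 10 = 88.4; Q' = 650 − 5.5·78.4 = 218.8.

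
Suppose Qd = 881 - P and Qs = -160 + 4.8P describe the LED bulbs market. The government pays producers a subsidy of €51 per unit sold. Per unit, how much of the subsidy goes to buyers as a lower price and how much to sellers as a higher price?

Pre-subsidy: 881 - P = -160 + 4.8P gives P* = 5205/29, Q* = 20344/29.
With the subsidy, sellers receive Ps = Pb + 51 for each unit, where Pb is the price buyers pay.
Supply in terms of Pb becomes Qs = -160 + 4.8(Pb + 51) = 84.8 + 4.8Pb. Setting this equal to demand: 881 - Pb = 84.8 + 4.8Pb, so Pb = 3981/29.
Sellers receive Ps = 3981/29 + 51 = 5460/29; Q' = 881 − 1·(3981/29) = 21568/29.
Buyers' price falls by P* − Pb = 5205/29 − 3981/29 = 1224/29; sellers' price rises by Ps − P* = 5460/29 − 5205/29 = 255/29.

Buyers gain 1224/29 per unit; sellers gain 255/29 per unit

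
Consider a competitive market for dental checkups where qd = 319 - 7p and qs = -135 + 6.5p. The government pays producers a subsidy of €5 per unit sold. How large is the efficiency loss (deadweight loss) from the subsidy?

Deadweight loss = 2275/54

Pre-subsidy: 319 - 7p = -135 + 6.5p gives p* = 908/27, q* = 2257/27.
With the subsidy, sellers receive ps = pb + 5 for each unit, where pb is the price buyers pay.
Supply in terms of pb becomes qs = -135 + 6.5(pb + 5) = -102.5 + 6.5pb. Setting this equal to demand: 319 - 7pb = -102.5 + 6.5pb, so pb = 281/9.
Sellers receive ps = 281/9 + 5 = 326/9; q' = 319 − 7·(281/9) = 904/9.
The subsidy expands output by 904/9 − 2257/27 = 455/27 past the efficient level; on those units the gap between marginal cost and willingness to pay runs from 0 up to 5.
DWL = ½ × 5 × 455/27 = 2275/54.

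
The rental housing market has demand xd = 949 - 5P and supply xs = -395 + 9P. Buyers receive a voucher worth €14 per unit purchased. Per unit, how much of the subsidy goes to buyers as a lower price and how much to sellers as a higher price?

Pre-subsidy: 949 - 5P = -395 + 9P gives P* = 96, x* = 469.
With the rebate, buyers effectively pay Pb = Ps − 14, where Ps is the price sellers receive.
Demand in terms of Ps becomes xd = 949 − 5(Ps − 14) = 1019 - 5Ps. Setting this equal to supply: 1019 - 5Ps = -395 + 9Ps, so Ps = 101.
Buyers pay Pb = 101 − 14 = 87; x' = -395 + 9·101 = 514.
Buyers' price falls by P* − Pb = 96 − 87 = 9; sellers' price rises by Ps − P* = 101 − 96 = 5.

Buyers gain €9 per unit; sellers gain €5 per unit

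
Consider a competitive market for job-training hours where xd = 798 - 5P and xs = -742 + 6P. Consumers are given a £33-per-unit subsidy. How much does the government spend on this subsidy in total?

Government cost = £6204

Pre-subsidy: 798 - 5P = -742 + 6P gives P* = 140, x* = 98.
With the rebate, buyers effectively pay Pb = Ps − 33, where Ps is the price sellers receive.
Demand in terms of Ps becomes xd = 798 − 5(Ps − 33) = 963 - 5Ps. Setting this equal to supply: 963 - 5Ps = -742 + 6Ps, so Ps = 155.
Buyers pay Pb = 155 − 33 = 122; x' = -742 + 6·155 = 188.
Government outlay = subsidy × quantity = 33 × 188 = 6204.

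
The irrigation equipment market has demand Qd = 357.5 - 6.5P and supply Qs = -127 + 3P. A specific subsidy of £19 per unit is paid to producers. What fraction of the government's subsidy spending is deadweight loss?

DWL / government spending = 0.3

Pre-subsidy: 357.5 - 6.5P = -127 + 3P gives P* = 51, Q* = 26.
With the subsidy, sellers receive Ps = Pb + 19 for each unit, where Pb is the price buyers pay.
Supply in terms of Pb becomes Qs = -127 + 3(Pb + 19) = -70 + 3Pb. Setting this equal to demand: 357.5 - 6.5Pb = -70 + 3Pb, so Pb = 45.
Sellers receive Ps = 45 + 19 = 64; Q' = 357.5 − 6.5·45 = 65.
ΔCS = ½(26 + 65)(51 − 45) = 273; ΔPS = ½(26 + 65)(64 − 51) = 591.5.
Government spending = 19 × 65 = 1235.
DWL = ½ × 19 × (65 − 26) = 370.5; fraction = 370.5 / 1235 = 0.3.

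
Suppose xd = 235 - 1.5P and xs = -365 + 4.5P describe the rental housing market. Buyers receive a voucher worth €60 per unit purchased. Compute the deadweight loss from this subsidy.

Pre-subsidy: 235 - 1.5P = -365 + 4.5P gives P* = 100, x* = 85.
With the rebate, buyers effectively pay Pb = Ps − 60, where Ps is the price sellers receive.
Demand in terms of Ps becomes xd = 235 − 1.5(Ps − 60) = 325 - 1.5Ps. Setting this equal to supply: 325 - 1.5Ps = -365 + 4.5Ps, so Ps = 115.
Buyers pay Pb = 115 − 60 = 55; x' = -365 + 4.5·115 = 152.5.
The subsidy expands output by 152.5 − 85 = 67.5 past the efficient level; on those units the gap between marginal cost and willingness to pay runs from 0 up to 60.
DWL = ½ × 60 × 67.5 = 2025.

Deadweight loss = €2025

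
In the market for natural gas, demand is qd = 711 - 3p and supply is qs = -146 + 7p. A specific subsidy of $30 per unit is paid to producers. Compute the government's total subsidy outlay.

Government cost = $15507

Pre-subsidy: 711 - 3p = -146 + 7p gives p* = 85.7, q* = 453.9.
With the subsidy, sellers receive ps = pb + 30 for each unit, where pb is the price buyers pay.
Supply in terms of pb becomes qs = -146 + 7(pb + 30) = 64 + 7pb. Setting this equal to demand: 711 - 3pb = 64 + 7pb, so pb = 64.7.
Sellers receive ps = 64.7 + 30 = 94.7; q' = 711 − 3·64.7 = 516.9.
Government outlay = subsidy × quantity = 30 × 516.9 = 15507.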